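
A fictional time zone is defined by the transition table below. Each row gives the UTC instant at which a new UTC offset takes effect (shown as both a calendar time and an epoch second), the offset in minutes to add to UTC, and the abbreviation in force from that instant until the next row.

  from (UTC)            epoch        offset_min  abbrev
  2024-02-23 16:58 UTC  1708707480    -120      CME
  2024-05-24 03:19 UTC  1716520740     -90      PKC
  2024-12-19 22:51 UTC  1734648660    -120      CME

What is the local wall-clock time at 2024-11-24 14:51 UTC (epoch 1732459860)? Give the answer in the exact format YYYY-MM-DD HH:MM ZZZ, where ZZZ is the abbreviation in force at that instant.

Query: 2024-11-24 14:51 UTC
Rule 2/3 (PKC, -01:30): 2024-05-24 03:19 UTC ≤ query < 2024-12-19 22:51 UTC
14·60 + 51 - 90 = 801 min
801 = 0·1440 + 801; 801 = 13·60 + 21 → 13:21, same day
→ 2024-11-24 13:21 PKC

2024-11-24 13:21 PKC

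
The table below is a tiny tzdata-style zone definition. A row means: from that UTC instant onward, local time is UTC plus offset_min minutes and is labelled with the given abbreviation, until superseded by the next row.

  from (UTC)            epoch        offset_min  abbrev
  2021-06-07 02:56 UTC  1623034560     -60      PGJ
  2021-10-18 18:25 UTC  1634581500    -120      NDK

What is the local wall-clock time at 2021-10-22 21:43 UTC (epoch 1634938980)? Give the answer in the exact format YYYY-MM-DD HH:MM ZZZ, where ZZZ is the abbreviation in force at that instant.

Query: 2021-10-22 21:43 UTC
Rule 2/2 (NDK, -02:00): 2021-10-18 18:25 UTC ≤ query < +∞
21·60 + 43 - 120 = 1183 min
1183 = 0·1440 + 1183; 1183 = 19·60 + 43 → 19:43, same day
→ 2021-10-22 19:43 NDK

2021-10-22 19:43 NDK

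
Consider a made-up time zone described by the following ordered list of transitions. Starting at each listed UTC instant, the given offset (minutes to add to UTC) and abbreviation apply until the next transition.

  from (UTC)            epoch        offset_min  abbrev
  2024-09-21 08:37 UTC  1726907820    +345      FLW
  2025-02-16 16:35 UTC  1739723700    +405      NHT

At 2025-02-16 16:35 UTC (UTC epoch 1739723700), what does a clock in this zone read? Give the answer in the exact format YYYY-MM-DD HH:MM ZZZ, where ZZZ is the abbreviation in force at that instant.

Query: 2025-02-16 16:35 UTC
Rule 2/2 (NHT, +06:45): 2025-02-16 16:35 UTC ≤ query < +∞
16·60 + 35 + 405 = 1400 min
1400 = 0·1440 + 1400; 1400 = 23·60 + 20 → 23:20, same day
→ 2025-02-16 23:20 NHT

2025-02-16 23:20 NHT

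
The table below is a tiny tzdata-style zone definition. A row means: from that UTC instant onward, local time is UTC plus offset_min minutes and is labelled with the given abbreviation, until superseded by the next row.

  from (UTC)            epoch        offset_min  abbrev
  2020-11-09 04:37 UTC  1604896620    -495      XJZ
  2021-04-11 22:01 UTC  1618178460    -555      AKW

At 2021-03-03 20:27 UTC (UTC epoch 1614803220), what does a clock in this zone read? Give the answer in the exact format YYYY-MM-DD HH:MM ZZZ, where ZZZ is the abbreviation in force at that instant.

2021-03-03 12:12 XJZ

Query: 2021-03-03 20:27 UTC
Rule 1/2 (XJZ, -08:15): 2020-11-09 04:37 UTC ≤ query < 2021-04-11 22:01 UTC
20·60 + 27 - 495 = 732 min
732 = 0·1440 + 732; 732 = 12·60 + 12 → 12:12, same day
→ 2021-03-03 12:12 XJZ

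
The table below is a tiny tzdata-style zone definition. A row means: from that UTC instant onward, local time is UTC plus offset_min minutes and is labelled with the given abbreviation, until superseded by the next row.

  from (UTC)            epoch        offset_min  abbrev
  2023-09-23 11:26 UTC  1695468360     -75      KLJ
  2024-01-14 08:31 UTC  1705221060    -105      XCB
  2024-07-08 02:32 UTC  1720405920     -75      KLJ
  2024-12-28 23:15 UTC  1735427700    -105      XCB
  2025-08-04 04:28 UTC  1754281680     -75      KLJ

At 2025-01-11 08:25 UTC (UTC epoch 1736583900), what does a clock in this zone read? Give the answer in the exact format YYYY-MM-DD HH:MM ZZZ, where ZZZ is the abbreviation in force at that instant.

Query: 2025-01-11 08:25 UTC
Rule 4/5 (XCB, -01:45): 2024-12-28 23:15 UTC ≤ query < 2025-08-04 04:28 UTC
8·60 + 25 - 105 = 400 min
400 = 0·1440 + 400; 400 = 6·60 + 40 → 06:40, same day
→ 2025-01-11 06:40 XCB

2025-01-11 06:40 XCB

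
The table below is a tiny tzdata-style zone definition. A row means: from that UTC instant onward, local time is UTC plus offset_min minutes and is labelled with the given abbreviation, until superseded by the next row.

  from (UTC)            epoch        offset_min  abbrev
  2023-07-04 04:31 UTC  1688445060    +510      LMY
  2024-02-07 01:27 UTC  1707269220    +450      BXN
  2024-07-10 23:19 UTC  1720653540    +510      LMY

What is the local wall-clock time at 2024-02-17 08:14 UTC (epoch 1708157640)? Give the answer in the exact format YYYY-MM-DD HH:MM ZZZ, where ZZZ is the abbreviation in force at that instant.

Query: 2024-02-17 08:14 UTC
Rule 2/3 (BXN, +07:30): 2024-02-07 01:27 UTC ≤ query < 2024-07-10 23:19 UTC
8·60 + 14 + 450 = 944 min
944 = 0·1440 + 944; 944 = 15·60 + 44 → 15:44, same day
→ 2024-02-17 15:44 BXN

2024-02-17 15:44 BXN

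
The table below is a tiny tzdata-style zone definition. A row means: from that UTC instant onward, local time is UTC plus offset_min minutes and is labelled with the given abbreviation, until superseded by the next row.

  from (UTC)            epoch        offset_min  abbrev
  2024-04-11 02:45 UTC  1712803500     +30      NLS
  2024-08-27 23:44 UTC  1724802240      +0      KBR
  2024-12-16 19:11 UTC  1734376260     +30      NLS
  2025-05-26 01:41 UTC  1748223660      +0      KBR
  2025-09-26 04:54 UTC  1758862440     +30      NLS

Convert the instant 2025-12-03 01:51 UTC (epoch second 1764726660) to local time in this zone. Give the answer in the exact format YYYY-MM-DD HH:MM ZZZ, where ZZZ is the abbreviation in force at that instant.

2025-12-03 02:21 NLS

Query: 2025-12-03 01:51 UTC
Rule 5/5 (NLS, +00:30): 2025-09-26 04:54 UTC ≤ query < +∞
1·60 + 51 + 30 = 141 min
141 = 0·1440 + 141; 141 = 2·60 + 21 → 02:21, same day
→ 2025-12-03 02:21 NLS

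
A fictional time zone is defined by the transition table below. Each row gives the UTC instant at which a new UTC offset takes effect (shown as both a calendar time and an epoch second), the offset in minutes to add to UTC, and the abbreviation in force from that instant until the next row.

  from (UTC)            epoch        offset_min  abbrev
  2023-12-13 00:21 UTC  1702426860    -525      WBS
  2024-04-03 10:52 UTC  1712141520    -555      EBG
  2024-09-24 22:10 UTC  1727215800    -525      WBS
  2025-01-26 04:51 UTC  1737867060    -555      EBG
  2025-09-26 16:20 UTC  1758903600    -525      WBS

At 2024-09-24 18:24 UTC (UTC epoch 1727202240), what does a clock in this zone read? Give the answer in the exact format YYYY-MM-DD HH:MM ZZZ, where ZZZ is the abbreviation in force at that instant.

Query: 2024-09-24 18:24 UTC
Rule 2/5 (EBG, -09:15): 2024-04-03 10:52 UTC ≤ query < 2024-09-24 22:10 UTC
18·60 + 24 - 555 = 549 min
549 = 0·1440 + 549; 549 = 9·60 + 9 → 09:09, same day
→ 2024-09-24 09:09 EBG

2024-09-24 09:09 EBG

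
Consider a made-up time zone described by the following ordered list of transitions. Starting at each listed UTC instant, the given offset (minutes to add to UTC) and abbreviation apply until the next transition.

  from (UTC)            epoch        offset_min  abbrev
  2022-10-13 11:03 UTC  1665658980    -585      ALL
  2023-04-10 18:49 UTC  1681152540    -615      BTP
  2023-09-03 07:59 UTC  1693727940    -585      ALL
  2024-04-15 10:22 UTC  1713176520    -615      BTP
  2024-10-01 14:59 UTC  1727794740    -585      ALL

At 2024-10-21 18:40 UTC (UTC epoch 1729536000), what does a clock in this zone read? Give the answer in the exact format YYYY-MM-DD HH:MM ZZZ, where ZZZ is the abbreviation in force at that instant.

2024-10-21 08:55 ALL

Query: 2024-10-21 18:40 UTC
Rule 5/5 (ALL, -09:45): 2024-10-01 14:59 UTC ≤ query < +∞
18·60 + 40 - 585 = 535 min
535 = 0·1440 + 535; 535 = 8·60 + 55 → 08:55, same day
→ 2024-10-21 08:55 ALL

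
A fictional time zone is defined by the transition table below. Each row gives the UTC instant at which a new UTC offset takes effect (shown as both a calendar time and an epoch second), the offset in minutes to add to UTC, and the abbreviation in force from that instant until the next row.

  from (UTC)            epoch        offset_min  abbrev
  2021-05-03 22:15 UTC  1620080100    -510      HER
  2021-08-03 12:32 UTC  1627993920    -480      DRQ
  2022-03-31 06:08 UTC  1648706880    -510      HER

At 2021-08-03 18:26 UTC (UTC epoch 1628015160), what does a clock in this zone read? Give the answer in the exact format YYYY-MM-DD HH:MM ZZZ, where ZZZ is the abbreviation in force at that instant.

2021-08-03 10:26 DRQ

Query: 2021-08-03 18:26 UTC
Rule 2/3 (DRQ, -08:00): 2021-08-03 12:32 UTC ≤ query < 2022-03-31 06:08 UTC
18·60 + 26 - 480 = 626 min
626 = 0·1440 + 626; 626 = 10·60 + 26 → 10:26, same day
→ 2021-08-03 10:26 DRQ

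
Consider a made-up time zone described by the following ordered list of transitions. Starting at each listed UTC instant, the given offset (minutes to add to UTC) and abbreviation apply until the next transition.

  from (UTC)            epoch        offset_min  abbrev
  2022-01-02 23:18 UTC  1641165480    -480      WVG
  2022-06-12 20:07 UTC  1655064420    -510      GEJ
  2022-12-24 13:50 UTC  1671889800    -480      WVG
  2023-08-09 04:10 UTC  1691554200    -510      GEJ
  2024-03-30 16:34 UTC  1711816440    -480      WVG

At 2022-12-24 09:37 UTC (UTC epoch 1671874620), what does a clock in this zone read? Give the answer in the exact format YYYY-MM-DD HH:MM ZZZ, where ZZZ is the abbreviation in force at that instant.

Query: 2022-12-24 09:37 UTC
Rule 2/5 (GEJ, -08:30): 2022-06-12 20:07 UTC ≤ query < 2022-12-24 13:50 UTC
9·60 + 37 - 510 = 67 min
67 = 0·1440 + 67; 67 = 1·60 + 7 → 01:07, same day
→ 2022-12-24 01:07 GEJ

2022-12-24 01:07 GEJ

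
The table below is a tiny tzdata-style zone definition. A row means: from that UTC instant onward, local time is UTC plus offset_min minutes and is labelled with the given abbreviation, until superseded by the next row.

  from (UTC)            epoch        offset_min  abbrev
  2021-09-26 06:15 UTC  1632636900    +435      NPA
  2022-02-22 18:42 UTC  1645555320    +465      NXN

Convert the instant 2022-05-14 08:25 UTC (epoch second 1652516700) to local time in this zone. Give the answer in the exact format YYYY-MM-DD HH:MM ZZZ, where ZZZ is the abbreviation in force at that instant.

2022-05-14 16:10 NXN

Query: 2022-05-14 08:25 UTC
Rule 2/2 (NXN, +07:45): 2022-02-22 18:42 UTC ≤ query < +∞
8·60 + 25 + 465 = 970 min
970 = 0·1440 + 970; 970 = 16·60 + 10 → 16:10, same day
→ 2022-05-14 16:10 NXN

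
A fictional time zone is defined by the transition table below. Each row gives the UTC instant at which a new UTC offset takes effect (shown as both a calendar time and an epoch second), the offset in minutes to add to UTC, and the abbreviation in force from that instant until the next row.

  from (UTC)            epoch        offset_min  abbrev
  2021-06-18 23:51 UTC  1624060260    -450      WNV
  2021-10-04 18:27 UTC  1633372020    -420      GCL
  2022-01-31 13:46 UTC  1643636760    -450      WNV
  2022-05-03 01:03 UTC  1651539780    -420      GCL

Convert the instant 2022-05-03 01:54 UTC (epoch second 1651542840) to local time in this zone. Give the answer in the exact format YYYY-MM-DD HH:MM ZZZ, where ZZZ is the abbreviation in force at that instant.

2022-05-02 18:54 GCL

Query: 2022-05-03 01:54 UTC
Rule 4/4 (GCL, -07:00): 2022-05-03 01:03 UTC ≤ query < +∞
1·60 + 54 - 420 = -306 min
-306 = -1·1440 + 1134; 1134 = 18·60 + 54 → 18:54, 2022-05-03 - 1 day = 2022-05-02
→ 2022-05-02 18:54 GCL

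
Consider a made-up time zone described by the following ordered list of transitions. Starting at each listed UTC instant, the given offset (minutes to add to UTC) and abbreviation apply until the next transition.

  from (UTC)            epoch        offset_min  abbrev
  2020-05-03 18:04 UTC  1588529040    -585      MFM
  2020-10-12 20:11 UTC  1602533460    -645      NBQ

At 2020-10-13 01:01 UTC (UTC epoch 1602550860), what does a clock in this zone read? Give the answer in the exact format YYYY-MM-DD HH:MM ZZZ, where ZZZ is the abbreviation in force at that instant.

Query: 2020-10-13 01:01 UTC
Rule 2/2 (NBQ, -10:45): 2020-10-12 20:11 UTC ≤ query < +∞
1·60 + 1 - 645 = -584 min
-584 = -1·1440 + 856; 856 = 14·60 + 16 → 14:16, 2020-10-13 - 1 day = 2020-10-12
→ 2020-10-12 14:16 NBQ

2020-10-12 14:16 NBQ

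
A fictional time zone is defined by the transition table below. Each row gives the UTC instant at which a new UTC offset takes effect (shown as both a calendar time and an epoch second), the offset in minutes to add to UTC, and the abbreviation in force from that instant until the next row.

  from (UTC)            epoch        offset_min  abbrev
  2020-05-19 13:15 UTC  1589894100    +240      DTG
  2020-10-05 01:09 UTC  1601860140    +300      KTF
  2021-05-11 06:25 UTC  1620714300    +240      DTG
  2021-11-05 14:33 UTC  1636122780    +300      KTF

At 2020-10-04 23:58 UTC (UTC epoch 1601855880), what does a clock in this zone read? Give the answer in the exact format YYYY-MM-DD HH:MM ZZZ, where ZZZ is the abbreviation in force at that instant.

2020-10-05 03:58 DTG

Query: 2020-10-04 23:58 UTC
Rule 1/4 (DTG, +04:00): 2020-05-19 13:15 UTC ≤ query < 2020-10-05 01:09 UTC
23·60 + 58 + 240 = 1678 min
1678 = 1·1440 + 238; 238 = 3·60 + 58 → 03:58, 2020-10-04 + 1 day = 2020-10-05
→ 2020-10-05 03:58 DTG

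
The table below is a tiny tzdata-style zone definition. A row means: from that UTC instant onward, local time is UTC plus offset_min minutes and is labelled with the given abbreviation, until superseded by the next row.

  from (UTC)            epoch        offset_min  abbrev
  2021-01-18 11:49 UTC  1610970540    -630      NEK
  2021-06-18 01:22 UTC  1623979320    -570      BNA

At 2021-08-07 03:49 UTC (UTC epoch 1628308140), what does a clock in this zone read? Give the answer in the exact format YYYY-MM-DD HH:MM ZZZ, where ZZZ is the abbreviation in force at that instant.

2021-08-06 18:19 BNA

Query: 2021-08-07 03:49 UTC
Rule 2/2 (BNA, -09:30): 2021-06-18 01:22 UTC ≤ query < +∞
3·60 + 49 - 570 = -341 min
-341 = -1·1440 + 1099; 1099 = 18·60 + 19 → 18:19, 2021-08-07 - 1 day = 2021-08-06
→ 2021-08-06 18:19 BNA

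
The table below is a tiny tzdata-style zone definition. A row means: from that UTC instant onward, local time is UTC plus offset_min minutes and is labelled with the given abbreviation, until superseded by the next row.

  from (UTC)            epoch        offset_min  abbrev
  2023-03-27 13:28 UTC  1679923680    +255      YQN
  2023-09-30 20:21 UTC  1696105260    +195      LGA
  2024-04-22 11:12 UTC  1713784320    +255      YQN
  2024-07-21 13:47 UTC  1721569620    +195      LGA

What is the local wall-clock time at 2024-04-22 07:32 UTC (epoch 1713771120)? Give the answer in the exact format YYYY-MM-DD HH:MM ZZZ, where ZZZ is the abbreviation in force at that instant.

2024-04-22 10:47 LGA

Query: 2024-04-22 07:32 UTC
Rule 2/4 (LGA, +03:15): 2023-09-30 20:21 UTC ≤ query < 2024-04-22 11:12 UTC
7·60 + 32 + 195 = 647 min
647 = 0·1440 + 647; 647 = 10·60 + 47 → 10:47, same day
→ 2024-04-22 10:47 LGA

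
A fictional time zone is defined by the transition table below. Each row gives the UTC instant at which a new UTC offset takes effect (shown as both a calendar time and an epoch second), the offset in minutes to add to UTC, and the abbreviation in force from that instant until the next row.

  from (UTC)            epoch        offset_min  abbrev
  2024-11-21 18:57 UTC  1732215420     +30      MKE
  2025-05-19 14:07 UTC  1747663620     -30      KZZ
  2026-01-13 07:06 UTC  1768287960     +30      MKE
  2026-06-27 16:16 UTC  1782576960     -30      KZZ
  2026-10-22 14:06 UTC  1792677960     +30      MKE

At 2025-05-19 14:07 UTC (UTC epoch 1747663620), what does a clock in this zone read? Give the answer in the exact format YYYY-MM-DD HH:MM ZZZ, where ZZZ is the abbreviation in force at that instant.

Query: 2025-05-19 14:07 UTC
Rule 2/5 (KZZ, -00:30): 2025-05-19 14:07 UTC ≤ query < 2026-01-13 07:06 UTC
14·60 + 7 - 30 = 817 min
817 = 0·1440 + 817; 817 = 13·60 + 37 → 13:37, same day
→ 2025-05-19 13:37 KZZ

2025-05-19 13:37 KZZ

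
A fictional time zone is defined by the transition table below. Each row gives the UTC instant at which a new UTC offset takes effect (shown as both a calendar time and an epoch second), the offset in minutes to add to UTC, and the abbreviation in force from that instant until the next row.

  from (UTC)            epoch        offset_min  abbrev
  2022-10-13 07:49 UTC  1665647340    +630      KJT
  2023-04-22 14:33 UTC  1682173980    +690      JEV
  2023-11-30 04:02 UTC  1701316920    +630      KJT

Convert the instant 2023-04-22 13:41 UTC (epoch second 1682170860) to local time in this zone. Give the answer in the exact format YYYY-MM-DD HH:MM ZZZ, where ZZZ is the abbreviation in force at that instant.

Query: 2023-04-22 13:41 UTC
Rule 1/3 (KJT, +10:30): 2022-10-13 07:49 UTC ≤ query < 2023-04-22 14:33 UTC
13·60 + 41 + 630 = 1451 min
1451 = 1·1440 + 11; 11 = 0·60 + 11 → 00:11, 2023-04-22 + 1 day = 2023-04-23
→ 2023-04-23 00:11 KJT

2023-04-23 00:11 KJT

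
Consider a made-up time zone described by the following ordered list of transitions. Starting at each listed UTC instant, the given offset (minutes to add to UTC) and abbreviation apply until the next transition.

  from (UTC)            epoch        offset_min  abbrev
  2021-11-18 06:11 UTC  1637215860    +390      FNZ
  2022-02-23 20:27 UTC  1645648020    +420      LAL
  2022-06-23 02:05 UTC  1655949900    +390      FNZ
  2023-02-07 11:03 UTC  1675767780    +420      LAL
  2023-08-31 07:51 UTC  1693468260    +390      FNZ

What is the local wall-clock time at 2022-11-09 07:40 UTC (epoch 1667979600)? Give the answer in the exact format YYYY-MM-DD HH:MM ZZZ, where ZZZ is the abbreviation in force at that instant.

Query: 2022-11-09 07:40 UTC
Rule 3/5 (FNZ, +06:30): 2022-06-23 02:05 UTC ≤ query < 2023-02-07 11:03 UTC
7·60 + 40 + 390 = 850 min
850 = 0·1440 + 850; 850 = 14·60 + 10 → 14:10, same day
→ 2022-11-09 14:10 FNZ

2022-11-09 14:10 FNZ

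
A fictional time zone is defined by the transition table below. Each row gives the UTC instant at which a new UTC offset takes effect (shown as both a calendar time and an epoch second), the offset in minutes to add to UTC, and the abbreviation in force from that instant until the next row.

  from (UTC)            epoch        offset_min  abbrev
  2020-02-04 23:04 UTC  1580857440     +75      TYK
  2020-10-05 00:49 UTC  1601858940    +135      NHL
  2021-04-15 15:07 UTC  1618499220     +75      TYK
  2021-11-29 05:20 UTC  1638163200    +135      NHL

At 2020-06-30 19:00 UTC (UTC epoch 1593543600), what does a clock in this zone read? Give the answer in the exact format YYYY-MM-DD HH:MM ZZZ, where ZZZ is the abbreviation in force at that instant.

Query: 2020-06-30 19:00 UTC
Rule 1/4 (TYK, +01:15): 2020-02-04 23:04 UTC ≤ query < 2020-10-05 00:49 UTC
19·60 + 0 + 75 = 1215 min
1215 = 0·1440 + 1215; 1215 = 20·60 + 15 → 20:15, same day
→ 2020-06-30 20:15 TYK

2020-06-30 20:15 TYK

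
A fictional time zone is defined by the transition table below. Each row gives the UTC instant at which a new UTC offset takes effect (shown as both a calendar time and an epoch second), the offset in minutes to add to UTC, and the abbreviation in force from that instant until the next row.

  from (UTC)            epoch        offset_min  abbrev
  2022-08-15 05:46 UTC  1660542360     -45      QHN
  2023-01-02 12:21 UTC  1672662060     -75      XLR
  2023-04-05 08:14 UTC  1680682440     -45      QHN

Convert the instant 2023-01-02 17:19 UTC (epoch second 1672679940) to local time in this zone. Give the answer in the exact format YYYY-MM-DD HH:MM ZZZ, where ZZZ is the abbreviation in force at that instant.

Query: 2023-01-02 17:19 UTC
Rule 2/3 (XLR, -01:15): 2023-01-02 12:21 UTC ≤ query < 2023-04-05 08:14 UTC
17·60 + 19 - 75 = 964 min
964 = 0·1440 + 964; 964 = 16·60 + 4 → 16:04, same day
→ 2023-01-02 16:04 XLR

2023-01-02 16:04 XLR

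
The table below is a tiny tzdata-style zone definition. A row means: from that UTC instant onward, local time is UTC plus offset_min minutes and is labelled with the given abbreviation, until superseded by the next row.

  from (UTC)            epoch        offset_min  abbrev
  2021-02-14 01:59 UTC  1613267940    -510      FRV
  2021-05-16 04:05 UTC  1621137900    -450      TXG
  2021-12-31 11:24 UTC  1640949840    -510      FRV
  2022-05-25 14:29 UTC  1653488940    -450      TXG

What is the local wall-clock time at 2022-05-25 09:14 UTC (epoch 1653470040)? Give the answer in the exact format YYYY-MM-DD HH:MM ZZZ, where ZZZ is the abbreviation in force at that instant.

Query: 2022-05-25 09:14 UTC
Rule 3/4 (FRV, -08:30): 2021-12-31 11:24 UTC ≤ query < 2022-05-25 14:29 UTC
9·60 + 14 - 510 = 44 min
44 = 0·1440 + 44; 44 = 0·60 + 44 → 00:44, same day
→ 2022-05-25 00:44 FRV

2022-05-25 00:44 FRV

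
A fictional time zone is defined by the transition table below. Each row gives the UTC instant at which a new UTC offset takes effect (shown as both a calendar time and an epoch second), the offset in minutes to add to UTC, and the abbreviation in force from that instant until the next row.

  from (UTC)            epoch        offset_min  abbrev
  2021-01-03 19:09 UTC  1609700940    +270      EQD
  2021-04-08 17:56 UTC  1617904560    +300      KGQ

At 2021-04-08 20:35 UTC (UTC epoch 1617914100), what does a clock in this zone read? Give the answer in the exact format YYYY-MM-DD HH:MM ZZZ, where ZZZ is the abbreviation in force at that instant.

Query: 2021-04-08 20:35 UTC
Rule 2/2 (KGQ, +05:00): 2021-04-08 17:56 UTC ≤ query < +∞
20·60 + 35 + 300 = 1535 min
1535 = 1·1440 + 95; 95 = 1·60 + 35 → 01:35, 2021-04-08 + 1 day = 2021-04-09
→ 2021-04-09 01:35 KGQ

2021-04-09 01:35 KGQ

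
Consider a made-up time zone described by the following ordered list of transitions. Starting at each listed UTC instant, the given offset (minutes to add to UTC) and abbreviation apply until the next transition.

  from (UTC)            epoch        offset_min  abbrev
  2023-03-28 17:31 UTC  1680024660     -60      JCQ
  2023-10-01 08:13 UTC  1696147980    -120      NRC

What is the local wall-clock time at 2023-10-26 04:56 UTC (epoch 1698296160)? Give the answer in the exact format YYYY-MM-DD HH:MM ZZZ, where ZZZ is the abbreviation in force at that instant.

Query: 2023-10-26 04:56 UTC
Rule 2/2 (NRC, -02:00): 2023-10-01 08:13 UTC ≤ query < +∞
4·60 + 56 - 120 = 176 min
176 = 0·1440 + 176; 176 = 2·60 + 56 → 02:56, same day
→ 2023-10-26 02:56 NRC

2023-10-26 02:56 NRC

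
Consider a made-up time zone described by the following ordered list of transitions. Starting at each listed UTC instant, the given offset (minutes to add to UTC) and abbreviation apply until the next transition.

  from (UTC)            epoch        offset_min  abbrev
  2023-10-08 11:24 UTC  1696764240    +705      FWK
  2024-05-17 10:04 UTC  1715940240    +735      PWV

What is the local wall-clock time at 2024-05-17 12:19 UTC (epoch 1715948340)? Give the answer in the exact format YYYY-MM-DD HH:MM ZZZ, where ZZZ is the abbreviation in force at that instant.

Query: 2024-05-17 12:19 UTC
Rule 2/2 (PWV, +12:15): 2024-05-17 10:04 UTC ≤ query < +∞
12·60 + 19 + 735 = 1474 min
1474 = 1·1440 + 34; 34 = 0·60 + 34 → 00:34, 2024-05-17 + 1 day = 2024-05-18
→ 2024-05-18 00:34 PWV

2024-05-18 00:34 PWV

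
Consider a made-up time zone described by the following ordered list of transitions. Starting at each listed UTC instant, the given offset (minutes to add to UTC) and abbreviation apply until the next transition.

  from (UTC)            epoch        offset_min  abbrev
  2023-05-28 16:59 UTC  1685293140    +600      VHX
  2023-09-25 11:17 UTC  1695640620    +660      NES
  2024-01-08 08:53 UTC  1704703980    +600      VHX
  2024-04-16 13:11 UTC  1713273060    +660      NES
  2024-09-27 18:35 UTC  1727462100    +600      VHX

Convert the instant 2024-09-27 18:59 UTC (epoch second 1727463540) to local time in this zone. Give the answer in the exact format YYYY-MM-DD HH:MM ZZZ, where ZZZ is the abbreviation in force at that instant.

2024-09-28 04:59 VHX

Query: 2024-09-27 18:59 UTC
Rule 5/5 (VHX, +10:00): 2024-09-27 18:35 UTC ≤ query < +∞
18·60 + 59 + 600 = 1739 min
1739 = 1·1440 + 299; 299 = 4·60 + 59 → 04:59, 2024-09-27 + 1 day = 2024-09-28
→ 2024-09-28 04:59 VHX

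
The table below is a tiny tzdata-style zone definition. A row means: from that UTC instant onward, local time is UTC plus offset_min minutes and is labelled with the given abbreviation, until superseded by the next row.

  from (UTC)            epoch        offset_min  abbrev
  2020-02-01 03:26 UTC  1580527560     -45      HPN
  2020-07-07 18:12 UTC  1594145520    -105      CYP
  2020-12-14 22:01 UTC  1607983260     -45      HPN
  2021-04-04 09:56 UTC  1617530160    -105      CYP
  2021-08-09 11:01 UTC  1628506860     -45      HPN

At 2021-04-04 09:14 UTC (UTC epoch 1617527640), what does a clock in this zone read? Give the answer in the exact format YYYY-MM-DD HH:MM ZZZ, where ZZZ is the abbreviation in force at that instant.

Query: 2021-04-04 09:14 UTC
Rule 3/5 (HPN, -00:45): 2020-12-14 22:01 UTC ≤ query < 2021-04-04 09:56 UTC
9·60 + 14 - 45 = 509 min
509 = 0·1440 + 509; 509 = 8·60 + 29 → 08:29, same day
→ 2021-04-04 08:29 HPN

2021-04-04 08:29 HPN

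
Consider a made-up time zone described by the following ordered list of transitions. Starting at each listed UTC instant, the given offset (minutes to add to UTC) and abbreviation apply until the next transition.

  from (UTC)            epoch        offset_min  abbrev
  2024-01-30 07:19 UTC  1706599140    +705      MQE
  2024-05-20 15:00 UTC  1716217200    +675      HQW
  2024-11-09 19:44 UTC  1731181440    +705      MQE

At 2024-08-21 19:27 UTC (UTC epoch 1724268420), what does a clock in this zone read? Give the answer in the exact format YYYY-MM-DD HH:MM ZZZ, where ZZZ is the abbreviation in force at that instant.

2024-08-22 06:42 HQW

Query: 2024-08-21 19:27 UTC
Rule 2/3 (HQW, +11:15): 2024-05-20 15:00 UTC ≤ query < 2024-11-09 19:44 UTC
19·60 + 27 + 675 = 1842 min
1842 = 1·1440 + 402; 402 = 6·60 + 42 → 06:42, 2024-08-21 + 1 day = 2024-08-22
→ 2024-08-22 06:42 HQW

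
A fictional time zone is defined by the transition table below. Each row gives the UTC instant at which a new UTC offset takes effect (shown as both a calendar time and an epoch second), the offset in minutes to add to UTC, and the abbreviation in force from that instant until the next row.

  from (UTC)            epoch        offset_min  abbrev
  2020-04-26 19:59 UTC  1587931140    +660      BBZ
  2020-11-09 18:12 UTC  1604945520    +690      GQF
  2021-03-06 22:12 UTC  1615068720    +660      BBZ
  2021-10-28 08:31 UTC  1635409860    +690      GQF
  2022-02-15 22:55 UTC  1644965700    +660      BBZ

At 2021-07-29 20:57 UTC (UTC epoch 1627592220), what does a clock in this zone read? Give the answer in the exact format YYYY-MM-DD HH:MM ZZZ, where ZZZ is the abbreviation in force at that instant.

Query: 2021-07-29 20:57 UTC
Rule 3/5 (BBZ, +11:00): 2021-03-06 22:12 UTC ≤ query < 2021-10-28 08:31 UTC
20·60 + 57 + 660 = 1917 min
1917 = 1·1440 + 477; 477 = 7·60 + 57 → 07:57, 2021-07-29 + 1 day = 2021-07-30
→ 2021-07-30 07:57 BBZ

2021-07-30 07:57 BBZ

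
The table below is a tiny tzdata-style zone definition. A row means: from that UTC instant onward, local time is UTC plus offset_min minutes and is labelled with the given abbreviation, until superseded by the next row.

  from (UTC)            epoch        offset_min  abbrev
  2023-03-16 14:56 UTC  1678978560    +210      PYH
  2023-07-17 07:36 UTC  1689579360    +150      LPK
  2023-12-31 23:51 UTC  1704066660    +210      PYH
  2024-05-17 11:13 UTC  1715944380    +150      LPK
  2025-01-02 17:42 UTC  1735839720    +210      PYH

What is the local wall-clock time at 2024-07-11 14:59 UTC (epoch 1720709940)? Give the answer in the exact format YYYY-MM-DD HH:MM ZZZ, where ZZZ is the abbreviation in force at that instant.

Query: 2024-07-11 14:59 UTC
Rule 4/5 (LPK, +02:30): 2024-05-17 11:13 UTC ≤ query < 2025-01-02 17:42 UTC
14·60 + 59 + 150 = 1049 min
1049 = 0·1440 + 1049; 1049 = 17·60 + 29 → 17:29, same day
→ 2024-07-11 17:29 LPK

2024-07-11 17:29 LPK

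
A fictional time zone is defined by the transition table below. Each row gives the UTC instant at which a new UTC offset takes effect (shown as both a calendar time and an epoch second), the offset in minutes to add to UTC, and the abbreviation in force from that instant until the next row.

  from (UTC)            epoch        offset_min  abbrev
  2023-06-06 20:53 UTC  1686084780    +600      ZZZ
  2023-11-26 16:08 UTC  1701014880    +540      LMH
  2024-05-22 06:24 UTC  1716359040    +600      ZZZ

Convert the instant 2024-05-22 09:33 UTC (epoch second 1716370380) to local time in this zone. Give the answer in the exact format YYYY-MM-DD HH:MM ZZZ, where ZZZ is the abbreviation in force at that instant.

2024-05-22 19:33 ZZZ

Query: 2024-05-22 09:33 UTC
Rule 3/3 (ZZZ, +10:00): 2024-05-22 06:24 UTC ≤ query < +∞
9·60 + 33 + 600 = 1173 min
1173 = 0·1440 + 1173; 1173 = 19·60 + 33 → 19:33, same day
→ 2024-05-22 19:33 ZZZ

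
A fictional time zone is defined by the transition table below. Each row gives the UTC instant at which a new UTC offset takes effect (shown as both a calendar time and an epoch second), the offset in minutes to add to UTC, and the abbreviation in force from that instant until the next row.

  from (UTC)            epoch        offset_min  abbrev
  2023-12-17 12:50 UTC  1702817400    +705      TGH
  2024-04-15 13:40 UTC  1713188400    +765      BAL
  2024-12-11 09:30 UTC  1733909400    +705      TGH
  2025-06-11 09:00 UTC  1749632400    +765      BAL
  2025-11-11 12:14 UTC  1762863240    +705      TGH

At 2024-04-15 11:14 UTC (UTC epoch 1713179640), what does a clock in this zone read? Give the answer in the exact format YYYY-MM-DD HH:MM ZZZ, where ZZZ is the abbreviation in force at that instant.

Query: 2024-04-15 11:14 UTC
Rule 1/5 (TGH, +11:45): 2023-12-17 12:50 UTC ≤ query < 2024-04-15 13:40 UTC
11·60 + 14 + 705 = 1379 min
1379 = 0·1440 + 1379; 1379 = 22·60 + 59 → 22:59, same day
→ 2024-04-15 22:59 TGH

2024-04-15 22:59 TGH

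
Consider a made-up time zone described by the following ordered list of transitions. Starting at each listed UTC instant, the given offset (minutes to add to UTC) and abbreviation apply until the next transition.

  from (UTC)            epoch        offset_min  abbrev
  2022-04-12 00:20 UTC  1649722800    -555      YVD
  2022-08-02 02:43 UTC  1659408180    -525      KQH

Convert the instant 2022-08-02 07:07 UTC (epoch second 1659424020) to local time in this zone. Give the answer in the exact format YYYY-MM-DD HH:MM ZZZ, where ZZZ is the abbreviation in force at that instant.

2022-08-01 22:22 KQH

Query: 2022-08-02 07:07 UTC
Rule 2/2 (KQH, -08:45): 2022-08-02 02:43 UTC ≤ query < +∞
7·60 + 7 - 525 = -98 min
-98 = -1·1440 + 1342; 1342 = 22·60 + 22 → 22:22, 2022-08-02 - 1 day = 2022-08-01
→ 2022-08-01 22:22 KQH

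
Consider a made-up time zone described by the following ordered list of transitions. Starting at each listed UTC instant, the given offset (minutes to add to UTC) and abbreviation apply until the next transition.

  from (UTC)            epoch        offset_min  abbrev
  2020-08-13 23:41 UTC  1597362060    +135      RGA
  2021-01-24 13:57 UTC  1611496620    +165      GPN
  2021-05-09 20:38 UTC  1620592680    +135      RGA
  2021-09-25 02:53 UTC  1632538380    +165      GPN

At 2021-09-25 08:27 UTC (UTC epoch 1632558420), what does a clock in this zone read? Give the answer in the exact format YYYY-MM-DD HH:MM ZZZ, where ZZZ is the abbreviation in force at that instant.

Query: 2021-09-25 08:27 UTC
Rule 4/4 (GPN, +02:45): 2021-09-25 02:53 UTC ≤ query < +∞
8·60 + 27 + 165 = 672 min
672 = 0·1440 + 672; 672 = 11·60 + 12 → 11:12, same day
→ 2021-09-25 11:12 GPN

2021-09-25 11:12 GPN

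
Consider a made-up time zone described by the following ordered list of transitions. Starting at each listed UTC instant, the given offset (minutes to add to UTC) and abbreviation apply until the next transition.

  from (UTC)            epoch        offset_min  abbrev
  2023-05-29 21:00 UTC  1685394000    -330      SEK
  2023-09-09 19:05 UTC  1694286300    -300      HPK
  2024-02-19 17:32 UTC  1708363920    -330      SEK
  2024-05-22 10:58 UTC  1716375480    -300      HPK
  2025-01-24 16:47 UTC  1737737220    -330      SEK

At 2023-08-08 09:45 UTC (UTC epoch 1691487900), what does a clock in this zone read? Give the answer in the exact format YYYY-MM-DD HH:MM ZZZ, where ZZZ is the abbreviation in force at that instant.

2023-08-08 04:15 SEK

Query: 2023-08-08 09:45 UTC
Rule 1/5 (SEK, -05:30): 2023-05-29 21:00 UTC ≤ query < 2023-09-09 19:05 UTC
9·60 + 45 - 330 = 255 min
255 = 0·1440 + 255; 255 = 4·60 + 15 → 04:15, same day
→ 2023-08-08 04:15 SEK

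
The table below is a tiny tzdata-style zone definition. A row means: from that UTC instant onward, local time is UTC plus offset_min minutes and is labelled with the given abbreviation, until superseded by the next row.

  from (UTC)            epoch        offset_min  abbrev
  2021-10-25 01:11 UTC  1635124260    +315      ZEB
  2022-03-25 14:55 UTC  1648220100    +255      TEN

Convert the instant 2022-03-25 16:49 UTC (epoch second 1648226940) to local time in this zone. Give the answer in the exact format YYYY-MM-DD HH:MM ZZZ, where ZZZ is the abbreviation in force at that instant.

2022-03-25 21:04 TEN

Query: 2022-03-25 16:49 UTC
Rule 2/2 (TEN, +04:15): 2022-03-25 14:55 UTC ≤ query < +∞
16·60 + 49 + 255 = 1264 min
1264 = 0·1440 + 1264; 1264 = 21·60 + 4 → 21:04, same day
→ 2022-03-25 21:04 TEN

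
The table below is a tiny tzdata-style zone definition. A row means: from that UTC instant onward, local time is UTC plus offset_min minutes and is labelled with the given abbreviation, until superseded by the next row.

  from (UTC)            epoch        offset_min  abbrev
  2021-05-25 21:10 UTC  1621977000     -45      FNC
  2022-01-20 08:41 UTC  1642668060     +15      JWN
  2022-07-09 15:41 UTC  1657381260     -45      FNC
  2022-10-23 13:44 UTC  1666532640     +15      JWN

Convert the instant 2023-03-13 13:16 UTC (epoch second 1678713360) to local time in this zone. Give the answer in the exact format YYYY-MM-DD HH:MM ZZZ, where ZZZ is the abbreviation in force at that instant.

Query: 2023-03-13 13:16 UTC
Rule 4/4 (JWN, +00:15): 2022-10-23 13:44 UTC ≤ query < +∞
13·60 + 16 + 15 = 811 min
811 = 0·1440 + 811; 811 = 13·60 + 31 → 13:31, same day
→ 2023-03-13 13:31 JWN

2023-03-13 13:31 JWN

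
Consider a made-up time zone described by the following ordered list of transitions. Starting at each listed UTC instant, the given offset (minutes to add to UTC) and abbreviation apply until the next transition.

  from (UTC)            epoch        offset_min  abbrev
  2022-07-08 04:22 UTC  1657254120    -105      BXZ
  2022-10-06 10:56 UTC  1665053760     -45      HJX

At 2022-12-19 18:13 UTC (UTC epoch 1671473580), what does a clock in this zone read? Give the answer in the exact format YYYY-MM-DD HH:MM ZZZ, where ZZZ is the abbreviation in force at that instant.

Query: 2022-12-19 18:13 UTC
Rule 2/2 (HJX, -00:45): 2022-10-06 10:56 UTC ≤ query < +∞
18·60 + 13 - 45 = 1048 min
1048 = 0·1440 + 1048; 1048 = 17·60 + 28 → 17:28, same day
→ 2022-12-19 17:28 HJX

2022-12-19 17:28 HJX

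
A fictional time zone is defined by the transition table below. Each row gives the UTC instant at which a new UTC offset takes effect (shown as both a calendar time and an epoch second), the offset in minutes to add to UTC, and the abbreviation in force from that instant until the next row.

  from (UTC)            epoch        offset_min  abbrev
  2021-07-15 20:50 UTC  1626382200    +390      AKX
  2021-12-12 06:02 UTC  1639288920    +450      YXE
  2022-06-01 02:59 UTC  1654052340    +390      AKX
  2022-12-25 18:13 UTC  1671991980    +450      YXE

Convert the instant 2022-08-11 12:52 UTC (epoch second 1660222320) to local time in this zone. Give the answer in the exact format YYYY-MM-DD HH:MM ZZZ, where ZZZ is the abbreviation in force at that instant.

Query: 2022-08-11 12:52 UTC
Rule 3/4 (AKX, +06:30): 2022-06-01 02:59 UTC ≤ query < 2022-12-25 18:13 UTC
12·60 + 52 + 390 = 1162 min
1162 = 0·1440 + 1162; 1162 = 19·60 + 22 → 19:22, same day
→ 2022-08-11 19:22 AKX

2022-08-11 19:22 AKX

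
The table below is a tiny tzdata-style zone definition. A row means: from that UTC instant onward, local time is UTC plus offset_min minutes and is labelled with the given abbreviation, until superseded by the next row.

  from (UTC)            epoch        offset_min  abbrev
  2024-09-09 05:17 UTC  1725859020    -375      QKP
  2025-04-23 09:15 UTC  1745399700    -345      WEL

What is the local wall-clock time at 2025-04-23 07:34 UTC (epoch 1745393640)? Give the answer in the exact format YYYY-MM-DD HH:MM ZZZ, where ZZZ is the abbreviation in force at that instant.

2025-04-23 01:19 QKP

Query: 2025-04-23 07:34 UTC
Rule 1/2 (QKP, -06:15): 2024-09-09 05:17 UTC ≤ query < 2025-04-23 09:15 UTC
7·60 + 34 - 375 = 79 min
79 = 0·1440 + 79; 79 = 1·60 + 19 → 01:19, same day
→ 2025-04-23 01:19 QKP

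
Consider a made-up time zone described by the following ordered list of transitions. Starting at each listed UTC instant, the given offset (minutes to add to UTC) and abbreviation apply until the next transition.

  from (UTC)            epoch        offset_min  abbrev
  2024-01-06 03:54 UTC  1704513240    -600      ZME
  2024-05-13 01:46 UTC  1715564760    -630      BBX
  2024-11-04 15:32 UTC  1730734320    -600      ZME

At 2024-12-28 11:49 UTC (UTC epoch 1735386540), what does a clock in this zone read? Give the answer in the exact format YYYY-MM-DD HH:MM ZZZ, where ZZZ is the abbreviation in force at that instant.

Query: 2024-12-28 11:49 UTC
Rule 3/3 (ZME, -10:00): 2024-11-04 15:32 UTC ≤ query < +∞
11·60 + 49 - 600 = 109 min
109 = 0·1440 + 109; 109 = 1·60 + 49 → 01:49, same day
→ 2024-12-28 01:49 ZME

2024-12-28 01:49 ZME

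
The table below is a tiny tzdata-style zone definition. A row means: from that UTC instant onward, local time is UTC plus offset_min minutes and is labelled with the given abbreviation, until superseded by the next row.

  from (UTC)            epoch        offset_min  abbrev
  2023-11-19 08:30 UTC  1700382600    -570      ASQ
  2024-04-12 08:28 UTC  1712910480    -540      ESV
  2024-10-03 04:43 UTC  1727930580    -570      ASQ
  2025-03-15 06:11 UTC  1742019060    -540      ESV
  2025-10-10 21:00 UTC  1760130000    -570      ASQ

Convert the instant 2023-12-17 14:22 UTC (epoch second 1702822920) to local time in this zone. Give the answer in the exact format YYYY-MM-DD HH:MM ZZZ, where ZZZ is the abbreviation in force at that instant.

Query: 2023-12-17 14:22 UTC
Rule 1/5 (ASQ, -09:30): 2023-11-19 08:30 UTC ≤ query < 2024-04-12 08:28 UTC
14·60 + 22 - 570 = 292 min
292 = 0·1440 + 292; 292 = 4·60 + 52 → 04:52, same day
→ 2023-12-17 04:52 ASQ

2023-12-17 04:52 ASQ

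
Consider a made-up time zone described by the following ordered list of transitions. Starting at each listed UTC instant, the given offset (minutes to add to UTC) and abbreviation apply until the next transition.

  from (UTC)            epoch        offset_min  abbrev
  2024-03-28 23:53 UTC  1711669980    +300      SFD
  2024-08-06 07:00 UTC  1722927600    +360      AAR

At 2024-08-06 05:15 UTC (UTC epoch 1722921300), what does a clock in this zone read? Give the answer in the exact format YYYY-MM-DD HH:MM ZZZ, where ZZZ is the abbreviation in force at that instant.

Query: 2024-08-06 05:15 UTC
Rule 1/2 (SFD, +05:00): 2024-03-28 23:53 UTC ≤ query < 2024-08-06 07:00 UTC
5·60 + 15 + 300 = 615 min
615 = 0·1440 + 615; 615 = 10·60 + 15 → 10:15, same day
→ 2024-08-06 10:15 SFD

2024-08-06 10:15 SFD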